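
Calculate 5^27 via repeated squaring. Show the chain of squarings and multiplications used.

Computing 5^27 by squaring (build up from 5^1; each line after the first costs one multiplication):

5^1 = 5
5^2 = (5^1)^2 = 5^2 = 25
5^3 = 5 * 5^2 = 5 * 25 = 125
5^6 = (5^3)^2 = 125^2 = 15625
5^12 = (5^6)^2 = 15625^2 = 244140625
5^13 = 5 * 5^12 = 5 * 244140625 = 1220703125
5^26 = (5^13)^2 = 1220703125^2 = 1490116119384765625
5^27 = 5 * 5^26 = 5 * 1490116119384765625 = 7450580596923828125

Result: 7450580596923828125
Multiplications needed: 7 (7 lines after 5^1)

5^27 = 7450580596923828125. Using exponentiation by squaring, this requires 7 multiplications. The key idea: if the exponent is even, square the half-power; if odd, multiply by the base once.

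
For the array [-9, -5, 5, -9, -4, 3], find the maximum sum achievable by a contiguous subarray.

Using Kadane's algorithm on [-9, -5, 5, -9, -4, 3]:

Scanning through the array:
Position 1 (value -5): max_ending_here = -5, max_so_far = -5
Position 2 (value 5): max_ending_here = 5, max_so_far = 5
Position 3 (value -9): max_ending_here = -4, max_so_far = 5
Position 4 (value -4): max_ending_here = -4, max_so_far = 5
Position 5 (value 3): max_ending_here = 3, max_so_far = 5

Maximum subarray: [5]
Maximum sum: 5

The maximum subarray is [5] with sum 5. This subarray runs from index 2 to index 2.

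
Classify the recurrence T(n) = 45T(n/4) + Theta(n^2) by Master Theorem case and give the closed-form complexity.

Master Theorem for T(n) = 45T(n/4) + O(n^2):

a = 45, b = 4, c = 2
log_b(a) = log_4(45) = 2.7459

Case 1: c = 2 < log_4(45) = 2.7459
T(n) = O(n^(log_4 45))

For T(n) = 45T(n/4) + O(n^2): log_4(45) = 2.7459. This is Case 1 of the Master Theorem (c < log_b(a), work dominated by leaves), giving O(n^(log_4 45)).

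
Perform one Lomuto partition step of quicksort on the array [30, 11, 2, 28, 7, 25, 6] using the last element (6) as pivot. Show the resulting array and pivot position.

Lomuto partition with pivot = 6:

Initial array: [30, 11, 2, 28, 7, 25, 6]

arr[0]=30 > 6: no swap
arr[1]=11 > 6: no swap
arr[2]=2 <= 6: swap with position 0, array becomes [2, 11, 30, 28, 7, 25, 6]
arr[3]=28 > 6: no swap
arr[4]=7 > 6: no swap
arr[5]=25 > 6: no swap

Place pivot at position 1: [2, 6, 30, 28, 7, 25, 11]
Pivot position: 1

After partitioning with pivot 6, the array becomes [2, 6, 30, 28, 7, 25, 11]. The pivot is placed at index 1. All elements to the left of the pivot are <= 6, and all elements to the right are > 6.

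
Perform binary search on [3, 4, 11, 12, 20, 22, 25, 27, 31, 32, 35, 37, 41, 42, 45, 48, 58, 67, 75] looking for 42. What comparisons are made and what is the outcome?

Binary search for 42 in [3, 4, 11, 12, 20, 22, 25, 27, 31, 32, 35, 37, 41, 42, 45, 48, 58, 67, 75]:

lo=0, hi=18, mid=9, arr[mid]=32 -> 32 < 42, search right half
lo=10, hi=18, mid=14, arr[mid]=45 -> 45 > 42, search left half
lo=10, hi=13, mid=11, arr[mid]=37 -> 37 < 42, search right half
lo=12, hi=13, mid=12, arr[mid]=41 -> 41 < 42, search right half
lo=13, hi=13, mid=13, arr[mid]=42 -> Found target at index 13!

Binary search finds 42 at index 13 after 5 comparisons. The search repeatedly halves the search space by comparing with the middle element.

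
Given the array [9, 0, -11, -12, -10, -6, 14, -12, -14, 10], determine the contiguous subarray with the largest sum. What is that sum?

Using Kadane's algorithm on [9, 0, -11, -12, -10, -6, 14, -12, -14, 10]:

Scanning through the array:
Position 1 (value 0): max_ending_here = 9, max_so_far = 9
Position 2 (value -11): max_ending_here = -2, max_so_far = 9
Position 3 (value -12): max_ending_here = -12, max_so_far = 9
Position 4 (value -10): max_ending_here = -10, max_so_far = 9
Position 5 (value -6): max_ending_here = -6, max_so_far = 9
Position 6 (value 14): max_ending_here = 14, max_so_far = 14
Position 7 (value -12): max_ending_here = 2, max_so_far = 14
Position 8 (value -14): max_ending_here = -12, max_so_far = 14
Position 9 (value 10): max_ending_here = 10, max_so_far = 14

Maximum subarray: [14]
Maximum sum: 14

The maximum subarray is [14] with sum 14. This subarray runs from index 6 to index 6.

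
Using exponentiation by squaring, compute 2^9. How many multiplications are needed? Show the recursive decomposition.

Computing 2^9 by squaring (build up from 2^1; each line after the first costs one multiplication):

2^1 = 2
2^2 = (2^1)^2 = 2^2 = 4
2^4 = (2^2)^2 = 4^2 = 16
2^8 = (2^4)^2 = 16^2 = 256
2^9 = 2 * 2^8 = 2 * 256 = 512

Result: 512
Multiplications needed: 4 (4 lines after 2^1)

2^9 = 512. Using exponentiation by squaring, this requires 4 multiplications. The key idea: if the exponent is even, square the half-power; if odd, multiply by the base once.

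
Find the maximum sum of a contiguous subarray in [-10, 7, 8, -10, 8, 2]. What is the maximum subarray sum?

Using Kadane's algorithm on [-10, 7, 8, -10, 8, 2]:

Scanning through the array:
Position 1 (value 7): max_ending_here = 7, max_so_far = 7
Position 2 (value 8): max_ending_here = 15, max_so_far = 15
Position 3 (value -10): max_ending_here = 5, max_so_far = 15
Position 4 (value 8): max_ending_here = 13, max_so_far = 15
Position 5 (value 2): max_ending_here = 15, max_so_far = 15

Maximum subarray: [7, 8]
Maximum sum: 15

The maximum subarray is [7, 8] with sum 15. This subarray runs from index 1 to index 2.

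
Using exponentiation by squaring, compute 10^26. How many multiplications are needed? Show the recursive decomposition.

Computing 10^26 by squaring (build up from 10^1; each line after the first costs one multiplication):

10^1 = 10
10^2 = (10^1)^2 = 10^2 = 100
10^3 = 10 * 10^2 = 10 * 100 = 1000
10^6 = (10^3)^2 = 1000^2 = 1000000
10^12 = (10^6)^2 = 1000000^2 = 1000000000000
10^13 = 10 * 10^12 = 10 * 1000000000000 = 10000000000000
10^26 = (10^13)^2 = 10000000000000^2 = 100000000000000000000000000

Result: 100000000000000000000000000
Multiplications needed: 6 (6 lines after 10^1)

10^26 = 100000000000000000000000000. Using exponentiation by squaring, this requires 6 multiplications. The key idea: if the exponent is even, square the half-power; if odd, multiply by the base once.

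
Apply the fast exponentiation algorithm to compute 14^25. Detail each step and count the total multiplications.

Computing 14^25 by squaring (build up from 14^1; each line after the first costs one multiplication):

14^1 = 14
14^2 = (14^1)^2 = 14^2 = 196
14^3 = 14 * 14^2 = 14 * 196 = 2744
14^6 = (14^3)^2 = 2744^2 = 7529536
14^12 = (14^6)^2 = 7529536^2 = 56693912375296
14^24 = (14^12)^2 = 56693912375296^2 = 3214199700417740936751087616
14^25 = 14 * 14^24 = 14 * 3214199700417740936751087616 = 44998795805848373114515226624

Result: 44998795805848373114515226624
Multiplications needed: 6 (6 lines after 14^1)

14^25 = 44998795805848373114515226624. Using exponentiation by squaring, this requires 6 multiplications. The key idea: if the exponent is even, square the half-power; if odd, multiply by the base once.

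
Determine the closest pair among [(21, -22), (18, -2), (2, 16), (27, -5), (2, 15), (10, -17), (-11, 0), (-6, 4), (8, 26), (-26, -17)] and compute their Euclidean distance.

Computing all pairwise distances among 10 points:

d((21, -22), (18, -2)) = 20.2237
d((21, -22), (2, 16)) = 42.4853
d((21, -22), (27, -5)) = 18.0278
d((21, -22), (2, 15)) = 41.5933
d((21, -22), (10, -17)) = 12.083
d((21, -22), (-11, 0)) = 38.833
d((21, -22), (-6, 4)) = 37.4833
d((21, -22), (8, 26)) = 49.7293
d((21, -22), (-26, -17)) = 47.2652
d((18, -2), (2, 16)) = 24.0832
d((18, -2), (27, -5)) = 9.4868
d((18, -2), (2, 15)) = 23.3452
d((18, -2), (10, -17)) = 17.0
d((18, -2), (-11, 0)) = 29.0689
d((18, -2), (-6, 4)) = 24.7386
d((18, -2), (8, 26)) = 29.7321
d((18, -2), (-26, -17)) = 46.4866
d((2, 16), (27, -5)) = 32.6497
d((2, 16), (2, 15)) = 1.0 <-- minimum
d((2, 16), (10, -17)) = 33.9559
d((2, 16), (-11, 0)) = 20.6155
d((2, 16), (-6, 4)) = 14.4222
d((2, 16), (8, 26)) = 11.6619
d((2, 16), (-26, -17)) = 43.2782
d((27, -5), (2, 15)) = 32.0156
d((27, -5), (10, -17)) = 20.8087
d((27, -5), (-11, 0)) = 38.3275
d((27, -5), (-6, 4)) = 34.2053
d((27, -5), (8, 26)) = 36.3593
d((27, -5), (-26, -17)) = 54.3415
d((2, 15), (10, -17)) = 32.9848
d((2, 15), (-11, 0)) = 19.8494
d((2, 15), (-6, 4)) = 13.6015
d((2, 15), (8, 26)) = 12.53
d((2, 15), (-26, -17)) = 42.5206
d((10, -17), (-11, 0)) = 27.0185
d((10, -17), (-6, 4)) = 26.4008
d((10, -17), (8, 26)) = 43.0465
d((10, -17), (-26, -17)) = 36.0
d((-11, 0), (-6, 4)) = 6.4031
d((-11, 0), (8, 26)) = 32.2025
d((-11, 0), (-26, -17)) = 22.6716
d((-6, 4), (8, 26)) = 26.0768
d((-6, 4), (-26, -17)) = 29.0
d((8, 26), (-26, -17)) = 54.8179

Closest pair: (2, 16) and (2, 15) with distance 1.0

The closest pair is (2, 16) and (2, 15) with Euclidean distance 1.0. For 10 points, brute-force pairwise comparison is shown above. For large n, the divide-and-conquer algorithm (sort by x, recurse on halves, check the dividing strip) achieves O(n log n).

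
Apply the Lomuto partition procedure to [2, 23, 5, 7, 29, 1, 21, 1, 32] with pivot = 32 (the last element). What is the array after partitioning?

Lomuto partition with pivot = 32:

Initial array: [2, 23, 5, 7, 29, 1, 21, 1, 32]

arr[0]=2 <= 32: swap with position 0, array becomes [2, 23, 5, 7, 29, 1, 21, 1, 32]
arr[1]=23 <= 32: swap with position 1, array becomes [2, 23, 5, 7, 29, 1, 21, 1, 32]
arr[2]=5 <= 32: swap with position 2, array becomes [2, 23, 5, 7, 29, 1, 21, 1, 32]
arr[3]=7 <= 32: swap with position 3, array becomes [2, 23, 5, 7, 29, 1, 21, 1, 32]
arr[4]=29 <= 32: swap with position 4, array becomes [2, 23, 5, 7, 29, 1, 21, 1, 32]
arr[5]=1 <= 32: swap with position 5, array becomes [2, 23, 5, 7, 29, 1, 21, 1, 32]
arr[6]=21 <= 32: swap with position 6, array becomes [2, 23, 5, 7, 29, 1, 21, 1, 32]
arr[7]=1 <= 32: swap with position 7, array becomes [2, 23, 5, 7, 29, 1, 21, 1, 32]

Place pivot at position 8: [2, 23, 5, 7, 29, 1, 21, 1, 32]
Pivot position: 8

After partitioning with pivot 32, the array becomes [2, 23, 5, 7, 29, 1, 21, 1, 32]. The pivot is placed at index 8. All elements to the left of the pivot are <= 32, and all elements to the right are > 32.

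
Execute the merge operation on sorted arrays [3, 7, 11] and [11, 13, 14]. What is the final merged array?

Merging process:

Compare 3 vs 11: take 3 from left. Merged: [3]
Compare 7 vs 11: take 7 from left. Merged: [3, 7]
Compare 11 vs 11: take 11 from left. Merged: [3, 7, 11]
Append remaining from right: [11, 13, 14]. Merged: [3, 7, 11, 11, 13, 14]

Final merged array: [3, 7, 11, 11, 13, 14]
Total comparisons: 3

The merged array is [3, 7, 11, 11, 13, 14], requiring 3 comparisons. The merge step runs in O(n) time where n is the total number of elements.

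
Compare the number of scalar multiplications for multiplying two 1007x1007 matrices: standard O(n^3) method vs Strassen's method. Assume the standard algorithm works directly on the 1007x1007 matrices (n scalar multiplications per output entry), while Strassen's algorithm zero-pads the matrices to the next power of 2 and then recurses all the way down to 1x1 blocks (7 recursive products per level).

Matrix multiplication for 1007x1007 matrices:

Strassen's algorithm requires power-of-2 dimensions. Pad 1007x1007 to 1024x1024 (next power of 2).

Standard algorithm: 1007^3 = 1021147343 multiplications
Strassen's algorithm: 7^(log2(1024)) = 7^10 = 282475249 multiplications
Savings: 1021147343 - 282475249 = 738672094 multiplications

Standard: 1021147343 multiplications (1007^3). Strassen: 282475249 multiplications (7^10, after padding to 1024x1024). Strassen reduces 8 recursive multiplications to 7 at each level.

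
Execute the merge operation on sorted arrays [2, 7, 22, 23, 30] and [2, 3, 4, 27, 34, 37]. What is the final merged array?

Merging process:

Compare 2 vs 2: take 2 from left. Merged: [2]
Compare 7 vs 2: take 2 from right. Merged: [2, 2]
Compare 7 vs 3: take 3 from right. Merged: [2, 2, 3]
Compare 7 vs 4: take 4 from right. Merged: [2, 2, 3, 4]
Compare 7 vs 27: take 7 from left. Merged: [2, 2, 3, 4, 7]
Compare 22 vs 27: take 22 from left. Merged: [2, 2, 3, 4, 7, 22]
Compare 23 vs 27: take 23 from left. Merged: [2, 2, 3, 4, 7, 22, 23]
Compare 30 vs 27: take 27 from right. Merged: [2, 2, 3, 4, 7, 22, 23, 27]
Compare 30 vs 34: take 30 from left. Merged: [2, 2, 3, 4, 7, 22, 23, 27, 30]
Append remaining from right: [34, 37]. Merged: [2, 2, 3, 4, 7, 22, 23, 27, 30, 34, 37]

Final merged array: [2, 2, 3, 4, 7, 22, 23, 27, 30, 34, 37]
Total comparisons: 9

The merged array is [2, 2, 3, 4, 7, 22, 23, 27, 30, 34, 37], requiring 9 comparisons. The merge step runs in O(n) time where n is the total number of elements.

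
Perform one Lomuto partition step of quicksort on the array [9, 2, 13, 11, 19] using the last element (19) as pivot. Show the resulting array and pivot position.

Lomuto partition with pivot = 19:

Initial array: [9, 2, 13, 11, 19]

arr[0]=9 <= 19: swap with position 0, array becomes [9, 2, 13, 11, 19]
arr[1]=2 <= 19: swap with position 1, array becomes [9, 2, 13, 11, 19]
arr[2]=13 <= 19: swap with position 2, array becomes [9, 2, 13, 11, 19]
arr[3]=11 <= 19: swap with position 3, array becomes [9, 2, 13, 11, 19]

Place pivot at position 4: [9, 2, 13, 11, 19]
Pivot position: 4

After partitioning with pivot 19, the array becomes [9, 2, 13, 11, 19]. The pivot is placed at index 4. All elements to the left of the pivot are <= 19, and all elements to the right are > 19.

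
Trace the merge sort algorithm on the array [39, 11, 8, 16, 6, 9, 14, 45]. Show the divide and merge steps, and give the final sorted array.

Merge sort trace:

Split: [39, 11, 8, 16, 6, 9, 14, 45] -> [39, 11, 8, 16] and [6, 9, 14, 45]
  Split: [39, 11, 8, 16] -> [39, 11] and [8, 16]
    Split: [39, 11] -> [39] and [11]
    Merge: [39] + [11] -> [11, 39]
    Split: [8, 16] -> [8] and [16]
    Merge: [8] + [16] -> [8, 16]
  Merge: [11, 39] + [8, 16] -> [8, 11, 16, 39]
  Split: [6, 9, 14, 45] -> [6, 9] and [14, 45]
    Split: [6, 9] -> [6] and [9]
    Merge: [6] + [9] -> [6, 9]
    Split: [14, 45] -> [14] and [45]
    Merge: [14] + [45] -> [14, 45]
  Merge: [6, 9] + [14, 45] -> [6, 9, 14, 45]
Merge: [8, 11, 16, 39] + [6, 9, 14, 45] -> [6, 8, 9, 11, 14, 16, 39, 45]

Final sorted array: [6, 8, 9, 11, 14, 16, 39, 45]

The merge sort proceeds by recursively splitting the array and merging sorted halves.
After all merges, the sorted array is [6, 8, 9, 11, 14, 16, 39, 45].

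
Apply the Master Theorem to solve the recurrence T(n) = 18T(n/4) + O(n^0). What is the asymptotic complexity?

Master Theorem for T(n) = 18T(n/4) + O(n^0):

a = 18, b = 4, c = 0
log_b(a) = log_4(18) = 2.0850

Case 1: c = 0 < log_4(18) = 2.0850
T(n) = O(n^(log_4 18))

For T(n) = 18T(n/4) + O(n^0): log_4(18) = 2.0850. This is Case 1 of the Master Theorem (c < log_b(a), work dominated by leaves), giving O(n^(log_4 18)).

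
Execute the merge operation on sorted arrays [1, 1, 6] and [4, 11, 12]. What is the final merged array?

Merging process:

Compare 1 vs 4: take 1 from left. Merged: [1]
Compare 1 vs 4: take 1 from left. Merged: [1, 1]
Compare 6 vs 4: take 4 from right. Merged: [1, 1, 4]
Compare 6 vs 11: take 6 from left. Merged: [1, 1, 4, 6]
Append remaining from right: [11, 12]. Merged: [1, 1, 4, 6, 11, 12]

Final merged array: [1, 1, 4, 6, 11, 12]
Total comparisons: 4

The merged array is [1, 1, 4, 6, 11, 12], requiring 4 comparisons. The merge step runs in O(n) time where n is the total number of elements.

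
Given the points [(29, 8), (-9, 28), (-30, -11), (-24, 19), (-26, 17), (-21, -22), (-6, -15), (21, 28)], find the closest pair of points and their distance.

Computing all pairwise distances among 8 points:

d((29, 8), (-9, 28)) = 42.9418
d((29, 8), (-30, -11)) = 61.9839
d((29, 8), (-24, 19)) = 54.1295
d((29, 8), (-26, 17)) = 55.7315
d((29, 8), (-21, -22)) = 58.3095
d((29, 8), (-6, -15)) = 41.8808
d((29, 8), (21, 28)) = 21.5407
d((-9, 28), (-30, -11)) = 44.2945
d((-9, 28), (-24, 19)) = 17.4929
d((-9, 28), (-26, 17)) = 20.2485
d((-9, 28), (-21, -22)) = 51.4198
d((-9, 28), (-6, -15)) = 43.1045
d((-9, 28), (21, 28)) = 30.0
d((-30, -11), (-24, 19)) = 30.5941
d((-30, -11), (-26, 17)) = 28.2843
d((-30, -11), (-21, -22)) = 14.2127
d((-30, -11), (-6, -15)) = 24.3311
d((-30, -11), (21, 28)) = 64.2028
d((-24, 19), (-26, 17)) = 2.8284 <-- minimum
d((-24, 19), (-21, -22)) = 41.1096
d((-24, 19), (-6, -15)) = 38.4708
d((-24, 19), (21, 28)) = 45.8912
d((-26, 17), (-21, -22)) = 39.3192
d((-26, 17), (-6, -15)) = 37.7359
d((-26, 17), (21, 28)) = 48.2701
d((-21, -22), (-6, -15)) = 16.5529
d((-21, -22), (21, 28)) = 65.2993
d((-6, -15), (21, 28)) = 50.774

Closest pair: (-24, 19) and (-26, 17) with distance 2.8284

The closest pair is (-24, 19) and (-26, 17) with Euclidean distance 2.8284. For 8 points, brute-force pairwise comparison is shown above. For large n, the divide-and-conquer algorithm (sort by x, recurse on halves, check the dividing strip) achieves O(n log n).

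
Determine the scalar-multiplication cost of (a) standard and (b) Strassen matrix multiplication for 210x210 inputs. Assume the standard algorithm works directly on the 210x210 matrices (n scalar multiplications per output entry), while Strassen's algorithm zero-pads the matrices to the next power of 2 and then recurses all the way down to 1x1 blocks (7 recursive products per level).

Matrix multiplication for 210x210 matrices:

Strassen's algorithm requires power-of-2 dimensions. Pad 210x210 to 256x256 (next power of 2).

Standard algorithm: 210^3 = 9261000 multiplications
Strassen's algorithm: 7^(log2(256)) = 7^8 = 5764801 multiplications
Savings: 9261000 - 5764801 = 3496199 multiplications

Standard: 9261000 multiplications (210^3). Strassen: 5764801 multiplications (7^8, after padding to 256x256). Strassen reduces 8 recursive multiplications to 7 at each level.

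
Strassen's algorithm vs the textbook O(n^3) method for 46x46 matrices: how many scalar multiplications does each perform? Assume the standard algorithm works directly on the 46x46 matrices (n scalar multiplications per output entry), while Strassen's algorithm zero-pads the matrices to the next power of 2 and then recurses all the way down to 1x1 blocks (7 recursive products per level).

Matrix multiplication for 46x46 matrices:

Strassen's algorithm requires power-of-2 dimensions. Pad 46x46 to 64x64 (next power of 2).

Standard algorithm: 46^3 = 97336 multiplications
Strassen's algorithm: 7^(log2(64)) = 7^6 = 117649 multiplications
Difference: 97336 - 117649 = -20313 (Strassen uses MORE here due to padding overhead — for small or just-over-power-of-2 n, padding can outweigh the per-level savings)

Standard: 97336 multiplications (46^3). Strassen: 117649 multiplications (7^6, after padding to 64x64). Strassen reduces 8 recursive multiplications to 7 at each level.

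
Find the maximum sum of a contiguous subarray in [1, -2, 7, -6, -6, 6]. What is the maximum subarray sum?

Using Kadane's algorithm on [1, -2, 7, -6, -6, 6]:

Scanning through the array:
Position 1 (value -2): max_ending_here = -1, max_so_far = 1
Position 2 (value 7): max_ending_here = 7, max_so_far = 7
Position 3 (value -6): max_ending_here = 1, max_so_far = 7
Position 4 (value -6): max_ending_here = -5, max_so_far = 7
Position 5 (value 6): max_ending_here = 6, max_so_far = 7

Maximum subarray: [7]
Maximum sum: 7

The maximum subarray is [7] with sum 7. This subarray runs from index 2 to index 2.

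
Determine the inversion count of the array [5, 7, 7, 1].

Finding inversions in [5, 7, 7, 1]:

(0, 3): arr[0]=5 > arr[3]=1
(1, 3): arr[1]=7 > arr[3]=1
(2, 3): arr[2]=7 > arr[3]=1

Total inversions: 3

The array has 3 inversion(s): (0,3), (1,3), (2,3). Each pair (i,j) satisfies i < j and arr[i] > arr[j].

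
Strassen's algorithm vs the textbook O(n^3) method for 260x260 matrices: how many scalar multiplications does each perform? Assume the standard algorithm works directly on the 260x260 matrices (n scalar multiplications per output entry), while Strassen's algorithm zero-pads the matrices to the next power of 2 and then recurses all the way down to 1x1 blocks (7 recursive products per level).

Matrix multiplication for 260x260 matrices:

Strassen's algorithm requires power-of-2 dimensions. Pad 260x260 to 512x512 (next power of 2).

Standard algorithm: 260^3 = 17576000 multiplications
Strassen's algorithm: 7^(log2(512)) = 7^9 = 40353607 multiplications
Difference: 17576000 - 40353607 = -22777607 (Strassen uses MORE here due to padding overhead — for small or just-over-power-of-2 n, padding can outweigh the per-level savings)

Standard: 17576000 multiplications (260^3). Strassen: 40353607 multiplications (7^9, after padding to 512x512). Strassen reduces 8 recursive multiplications to 7 at each level.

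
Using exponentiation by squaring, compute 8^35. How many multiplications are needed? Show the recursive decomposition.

Computing 8^35 by squaring (build up from 8^1; each line after the first costs one multiplication):

8^1 = 8
8^2 = (8^1)^2 = 8^2 = 64
8^4 = (8^2)^2 = 64^2 = 4096
8^8 = (8^4)^2 = 4096^2 = 16777216
8^16 = (8^8)^2 = 16777216^2 = 281474976710656
8^17 = 8 * 8^16 = 8 * 281474976710656 = 2251799813685248
8^34 = (8^17)^2 = 2251799813685248^2 = 5070602400912917605986812821504
8^35 = 8 * 8^34 = 8 * 5070602400912917605986812821504 = 40564819207303340847894502572032

Result: 40564819207303340847894502572032
Multiplications needed: 7 (7 lines after 8^1)

8^35 = 40564819207303340847894502572032. Using exponentiation by squaring, this requires 7 multiplications. The key idea: if the exponent is even, square the half-power; if odd, multiply by the base once.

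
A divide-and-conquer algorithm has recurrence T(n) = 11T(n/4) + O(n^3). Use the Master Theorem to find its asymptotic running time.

Master Theorem for T(n) = 11T(n/4) + O(n^3):

a = 11, b = 4, c = 3
log_b(a) = log_4(11) = 1.7297

Case 3: c = 3 > log_4(11) = 1.7297
T(n) = O(n^3) = O(n^3)

For T(n) = 11T(n/4) + O(n^3): log_4(11) = 1.7297. This is Case 3 of the Master Theorem (c > log_b(a), work dominated by root), giving O(n^3).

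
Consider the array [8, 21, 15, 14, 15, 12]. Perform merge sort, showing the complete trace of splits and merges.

Merge sort trace:

Split: [8, 21, 15, 14, 15, 12] -> [8, 21, 15] and [14, 15, 12]
  Split: [8, 21, 15] -> [8] and [21, 15]
    Split: [21, 15] -> [21] and [15]
    Merge: [21] + [15] -> [15, 21]
  Merge: [8] + [15, 21] -> [8, 15, 21]
  Split: [14, 15, 12] -> [14] and [15, 12]
    Split: [15, 12] -> [15] and [12]
    Merge: [15] + [12] -> [12, 15]
  Merge: [14] + [12, 15] -> [12, 14, 15]
Merge: [8, 15, 21] + [12, 14, 15] -> [8, 12, 14, 15, 15, 21]

Final sorted array: [8, 12, 14, 15, 15, 21]

The merge sort proceeds by recursively splitting the array and merging sorted halves.
After all merges, the sorted array is [8, 12, 14, 15, 15, 21].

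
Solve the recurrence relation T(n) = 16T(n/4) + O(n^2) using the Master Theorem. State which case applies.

Master Theorem for T(n) = 16T(n/4) + O(n^2):

a = 16, b = 4, c = 2
log_b(a) = log_4(16) = 2.0000

Case 2: c = 2 = log_4(16) = 2.0000
T(n) = O(n^2 log n) = O(n^2 log n)

For T(n) = 16T(n/4) + O(n^2): log_4(16) = 2.0000. This is Case 2 of the Master Theorem (c = log_b(a), equal work at all levels), giving O(n^2 log n).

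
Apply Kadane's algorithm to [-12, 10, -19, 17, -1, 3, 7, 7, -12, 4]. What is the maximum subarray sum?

Using Kadane's algorithm on [-12, 10, -19, 17, -1, 3, 7, 7, -12, 4]:

Scanning through the array:
Position 1 (value 10): max_ending_here = 10, max_so_far = 10
Position 2 (value -19): max_ending_here = -9, max_so_far = 10
Position 3 (value 17): max_ending_here = 17, max_so_far = 17
Position 4 (value -1): max_ending_here = 16, max_so_far = 17
Position 5 (value 3): max_ending_here = 19, max_so_far = 19
Position 6 (value 7): max_ending_here = 26, max_so_far = 26
Position 7 (value 7): max_ending_here = 33, max_so_far = 33
Position 8 (value -12): max_ending_here = 21, max_so_far = 33
Position 9 (value 4): max_ending_here = 25, max_so_far = 33

Maximum subarray: [17, -1, 3, 7, 7]
Maximum sum: 33

The maximum subarray is [17, -1, 3, 7, 7] with sum 33. This subarray runs from index 3 to index 7.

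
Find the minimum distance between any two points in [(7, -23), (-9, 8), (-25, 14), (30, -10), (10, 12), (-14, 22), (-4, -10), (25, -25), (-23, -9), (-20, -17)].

Computing all pairwise distances among 10 points:

d((7, -23), (-9, 8)) = 34.8855
d((7, -23), (-25, 14)) = 48.9183
d((7, -23), (30, -10)) = 26.4197
d((7, -23), (10, 12)) = 35.1283
d((7, -23), (-14, 22)) = 49.6588
d((7, -23), (-4, -10)) = 17.0294
d((7, -23), (25, -25)) = 18.1108
d((7, -23), (-23, -9)) = 33.1059
d((7, -23), (-20, -17)) = 27.6586
d((-9, 8), (-25, 14)) = 17.088
d((-9, 8), (30, -10)) = 42.9535
d((-9, 8), (10, 12)) = 19.4165
d((-9, 8), (-14, 22)) = 14.8661
d((-9, 8), (-4, -10)) = 18.6815
d((-9, 8), (25, -25)) = 47.3814
d((-9, 8), (-23, -9)) = 22.0227
d((-9, 8), (-20, -17)) = 27.313
d((-25, 14), (30, -10)) = 60.0083
d((-25, 14), (10, 12)) = 35.0571
d((-25, 14), (-14, 22)) = 13.6015
d((-25, 14), (-4, -10)) = 31.8904
d((-25, 14), (25, -25)) = 63.4114
d((-25, 14), (-23, -9)) = 23.0868
d((-25, 14), (-20, -17)) = 31.4006
d((30, -10), (10, 12)) = 29.7321
d((30, -10), (-14, 22)) = 54.4059
d((30, -10), (-4, -10)) = 34.0
d((30, -10), (25, -25)) = 15.8114
d((30, -10), (-23, -9)) = 53.0094
d((30, -10), (-20, -17)) = 50.4876
d((10, 12), (-14, 22)) = 26.0
d((10, 12), (-4, -10)) = 26.0768
d((10, 12), (25, -25)) = 39.9249
d((10, 12), (-23, -9)) = 39.1152
d((10, 12), (-20, -17)) = 41.7253
d((-14, 22), (-4, -10)) = 33.5261
d((-14, 22), (25, -25)) = 61.0737
d((-14, 22), (-23, -9)) = 32.28
d((-14, 22), (-20, -17)) = 39.4588
d((-4, -10), (25, -25)) = 32.6497
d((-4, -10), (-23, -9)) = 19.0263
d((-4, -10), (-20, -17)) = 17.4642
d((25, -25), (-23, -9)) = 50.5964
d((25, -25), (-20, -17)) = 45.7056
d((-23, -9), (-20, -17)) = 8.544 <-- minimum

Closest pair: (-23, -9) and (-20, -17) with distance 8.544

The closest pair is (-23, -9) and (-20, -17) with Euclidean distance 8.544. For 10 points, brute-force pairwise comparison is shown above. For large n, the divide-and-conquer algorithm (sort by x, recurse on halves, check the dividing strip) achieves O(n log n).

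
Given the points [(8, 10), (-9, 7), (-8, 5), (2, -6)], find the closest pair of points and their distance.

Computing all pairwise distances among 4 points:

d((8, 10), (-9, 7)) = 17.2627
d((8, 10), (-8, 5)) = 16.7631
d((8, 10), (2, -6)) = 17.088
d((-9, 7), (-8, 5)) = 2.2361 <-- minimum
d((-9, 7), (2, -6)) = 17.0294
d((-8, 5), (2, -6)) = 14.8661

Closest pair: (-9, 7) and (-8, 5) with distance 2.2361

The closest pair is (-9, 7) and (-8, 5) with Euclidean distance 2.2361. For 4 points, brute-force pairwise comparison is shown above. For large n, the divide-and-conquer algorithm (sort by x, recurse on halves, check the dividing strip) achieves O(n log n).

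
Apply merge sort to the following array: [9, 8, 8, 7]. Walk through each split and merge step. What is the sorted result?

Merge sort trace:

Split: [9, 8, 8, 7] -> [9, 8] and [8, 7]
  Split: [9, 8] -> [9] and [8]
  Merge: [9] + [8] -> [8, 9]
  Split: [8, 7] -> [8] and [7]
  Merge: [8] + [7] -> [7, 8]
Merge: [8, 9] + [7, 8] -> [7, 8, 8, 9]

Final sorted array: [7, 8, 8, 9]

The merge sort proceeds by recursively splitting the array and merging sorted halves.
After all merges, the sorted array is [7, 8, 8, 9].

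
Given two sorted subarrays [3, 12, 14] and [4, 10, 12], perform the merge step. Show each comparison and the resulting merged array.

Merging process:

Compare 3 vs 4: take 3 from left. Merged: [3]
Compare 12 vs 4: take 4 from right. Merged: [3, 4]
Compare 12 vs 10: take 10 from right. Merged: [3, 4, 10]
Compare 12 vs 12: take 12 from left. Merged: [3, 4, 10, 12]
Compare 14 vs 12: take 12 from right. Merged: [3, 4, 10, 12, 12]
Append remaining from left: [14]. Merged: [3, 4, 10, 12, 12, 14]

Final merged array: [3, 4, 10, 12, 12, 14]
Total comparisons: 5

The merged array is [3, 4, 10, 12, 12, 14], requiring 5 comparisons. The merge step runs in O(n) time where n is the total number of elements.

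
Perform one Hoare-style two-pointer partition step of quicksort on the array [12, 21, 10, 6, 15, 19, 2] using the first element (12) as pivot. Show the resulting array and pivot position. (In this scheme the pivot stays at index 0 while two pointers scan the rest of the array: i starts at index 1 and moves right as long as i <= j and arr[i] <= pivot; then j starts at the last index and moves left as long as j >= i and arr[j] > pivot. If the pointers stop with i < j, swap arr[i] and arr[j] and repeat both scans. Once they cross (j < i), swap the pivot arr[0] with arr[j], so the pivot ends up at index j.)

Hoare-style two-pointer partition with pivot = 12:

Initial array: [12, 21, 10, 6, 15, 19, 2]

Pointers start at i = 1, j = 6.
i stops at index 1 (arr[1]=21 > 12), j stops at index 6 (arr[6]=2 <= 12): swap arr[1] and arr[6], array becomes [12, 2, 10, 6, 15, 19, 21]
i ends at 4, j ends at 3: the pointers have crossed (j < i), so scanning stops.

Swap pivot arr[0] with arr[3] to place pivot at position 3: [6, 2, 10, 12, 15, 19, 21]
Pivot position: 3

After partitioning with pivot 12, the array becomes [6, 2, 10, 12, 15, 19, 21]. The pivot is placed at index 3. All elements to the left of the pivot are <= 12, and all elements to the right are > 12.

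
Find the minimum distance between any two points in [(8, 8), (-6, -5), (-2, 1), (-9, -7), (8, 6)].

Computing all pairwise distances among 5 points:

d((8, 8), (-6, -5)) = 19.105
d((8, 8), (-2, 1)) = 12.2066
d((8, 8), (-9, -7)) = 22.6716
d((8, 8), (8, 6)) = 2.0 <-- minimum
d((-6, -5), (-2, 1)) = 7.2111
d((-6, -5), (-9, -7)) = 3.6056
d((-6, -5), (8, 6)) = 17.8045
d((-2, 1), (-9, -7)) = 10.6301
d((-2, 1), (8, 6)) = 11.1803
d((-9, -7), (8, 6)) = 21.4009

Closest pair: (8, 8) and (8, 6) with distance 2.0

The closest pair is (8, 8) and (8, 6) with Euclidean distance 2.0. For 5 points, brute-force pairwise comparison is shown above. For large n, the divide-and-conquer algorithm (sort by x, recurse on halves, check the dividing strip) achieves O(n log n).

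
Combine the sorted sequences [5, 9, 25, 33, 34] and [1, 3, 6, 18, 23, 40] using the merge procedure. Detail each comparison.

Merging process:

Compare 5 vs 1: take 1 from right. Merged: [1]
Compare 5 vs 3: take 3 from right. Merged: [1, 3]
Compare 5 vs 6: take 5 from left. Merged: [1, 3, 5]
Compare 9 vs 6: take 6 from right. Merged: [1, 3, 5, 6]
Compare 9 vs 18: take 9 from left. Merged: [1, 3, 5, 6, 9]
Compare 25 vs 18: take 18 from right. Merged: [1, 3, 5, 6, 9, 18]
Compare 25 vs 23: take 23 from right. Merged: [1, 3, 5, 6, 9, 18, 23]
Compare 25 vs 40: take 25 from left. Merged: [1, 3, 5, 6, 9, 18, 23, 25]
Compare 33 vs 40: take 33 from left. Merged: [1, 3, 5, 6, 9, 18, 23, 25, 33]
Compare 34 vs 40: take 34 from left. Merged: [1, 3, 5, 6, 9, 18, 23, 25, 33, 34]
Append remaining from right: [40]. Merged: [1, 3, 5, 6, 9, 18, 23, 25, 33, 34, 40]

Final merged array: [1, 3, 5, 6, 9, 18, 23, 25, 33, 34, 40]
Total comparisons: 10

The merged array is [1, 3, 5, 6, 9, 18, 23, 25, 33, 34, 40], requiring 10 comparisons. The merge step runs in O(n) time where n is the total number of elements.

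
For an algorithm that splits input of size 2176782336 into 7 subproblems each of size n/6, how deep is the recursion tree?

For divide and conquer with division factor 6:

Problem sizes at each level:
Level 0: 2176782336
Level 1: 362797056
Level 2: 60466176
Level 3: 10077696
Level 4: 1679616
Level 5: 279936
Level 6: 46656
Level 7: 7776
Level 8: 1296
Level 9: 216
Level 10: 36
Level 11: 6
Level 12: 1

The root is level 0 and the size-1 base case is level 12 (the tree spans levels 0 through 12, i.e. 13 levels counting the root), so the depth is the number of divisions: log_6(2176782336) = 12

The recursion tree depth is log_6(2176782336) = 12. At each level, the problem size is divided by 6, so it takes 12 divisions to reduce to a base case of size 1. The algorithm makes 7 recursive calls at each level.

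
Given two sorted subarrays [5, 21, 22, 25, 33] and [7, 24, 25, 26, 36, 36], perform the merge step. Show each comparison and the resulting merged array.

Merging process:

Compare 5 vs 7: take 5 from left. Merged: [5]
Compare 21 vs 7: take 7 from right. Merged: [5, 7]
Compare 21 vs 24: take 21 from left. Merged: [5, 7, 21]
Compare 22 vs 24: take 22 from left. Merged: [5, 7, 21, 22]
Compare 25 vs 24: take 24 from right. Merged: [5, 7, 21, 22, 24]
Compare 25 vs 25: take 25 from left. Merged: [5, 7, 21, 22, 24, 25]
Compare 33 vs 25: take 25 from right. Merged: [5, 7, 21, 22, 24, 25, 25]
Compare 33 vs 26: take 26 from right. Merged: [5, 7, 21, 22, 24, 25, 25, 26]
Compare 33 vs 36: take 33 from left. Merged: [5, 7, 21, 22, 24, 25, 25, 26, 33]
Append remaining from right: [36, 36]. Merged: [5, 7, 21, 22, 24, 25, 25, 26, 33, 36, 36]

Final merged array: [5, 7, 21, 22, 24, 25, 25, 26, 33, 36, 36]
Total comparisons: 9

The merged array is [5, 7, 21, 22, 24, 25, 25, 26, 33, 36, 36], requiring 9 comparisons. The merge step runs in O(n) time where n is the total number of elements.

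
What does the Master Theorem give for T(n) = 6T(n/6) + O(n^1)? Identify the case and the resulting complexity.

Master Theorem for T(n) = 6T(n/6) + O(n^1):

a = 6, b = 6, c = 1
log_b(a) = log_6(6) = 1.0000

Case 2: c = 1 = log_6(6) = 1.0000
T(n) = O(n^1 log n) = O(n log n)

For T(n) = 6T(n/6) + O(n^1): log_6(6) = 1.0000. This is Case 2 of the Master Theorem (c = log_b(a), equal work at all levels), giving O(n log n).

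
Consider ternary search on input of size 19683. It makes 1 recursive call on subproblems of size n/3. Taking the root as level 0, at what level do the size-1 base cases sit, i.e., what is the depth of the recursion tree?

For divide and conquer with division factor 3:

Problem sizes at each level:
Level 0: 19683
Level 1: 6561
Level 2: 2187
Level 3: 729
Level 4: 243
Level 5: 81
Level 6: 27
Level 7: 9
Level 8: 3
Level 9: 1

The root is level 0 and the size-1 base case is level 9 (the tree spans levels 0 through 9, i.e. 10 levels counting the root), so the depth is the number of divisions: log_3(19683) = 9

The recursion tree depth is log_3(19683) = 9. At each level, the problem size is divided by 3, so it takes 9 divisions to reduce to a base case of size 1. The algorithm makes 1 recursive call at each level.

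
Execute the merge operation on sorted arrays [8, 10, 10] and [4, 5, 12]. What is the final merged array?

Merging process:

Compare 8 vs 4: take 4 from right. Merged: [4]
Compare 8 vs 5: take 5 from right. Merged: [4, 5]
Compare 8 vs 12: take 8 from left. Merged: [4, 5, 8]
Compare 10 vs 12: take 10 from left. Merged: [4, 5, 8, 10]
Compare 10 vs 12: take 10 from left. Merged: [4, 5, 8, 10, 10]
Append remaining from right: [12]. Merged: [4, 5, 8, 10, 10, 12]

Final merged array: [4, 5, 8, 10, 10, 12]
Total comparisons: 5

The merged array is [4, 5, 8, 10, 10, 12], requiring 5 comparisons. The merge step runs in O(n) time where n is the total number of elements.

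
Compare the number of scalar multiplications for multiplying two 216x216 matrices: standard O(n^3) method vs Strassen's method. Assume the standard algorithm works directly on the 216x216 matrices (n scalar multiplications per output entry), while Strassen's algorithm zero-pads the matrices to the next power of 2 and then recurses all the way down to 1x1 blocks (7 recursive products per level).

Matrix multiplication for 216x216 matrices:

Strassen's algorithm requires power-of-2 dimensions. Pad 216x216 to 256x256 (next power of 2).

Standard algorithm: 216^3 = 10077696 multiplications
Strassen's algorithm: 7^(log2(256)) = 7^8 = 5764801 multiplications
Savings: 10077696 - 5764801 = 4312895 multiplications

Standard: 10077696 multiplications (216^3). Strassen: 5764801 multiplications (7^8, after padding to 256x256). Strassen reduces 8 recursive multiplications to 7 at each level.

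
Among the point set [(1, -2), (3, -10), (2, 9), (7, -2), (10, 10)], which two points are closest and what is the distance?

Computing all pairwise distances among 5 points:

d((1, -2), (3, -10)) = 8.2462
d((1, -2), (2, 9)) = 11.0454
d((1, -2), (7, -2)) = 6.0 <-- minimum
d((1, -2), (10, 10)) = 15.0
d((3, -10), (2, 9)) = 19.0263
d((3, -10), (7, -2)) = 8.9443
d((3, -10), (10, 10)) = 21.1896
d((2, 9), (7, -2)) = 12.083
d((2, 9), (10, 10)) = 8.0623
d((7, -2), (10, 10)) = 12.3693

Closest pair: (1, -2) and (7, -2) with distance 6.0

The closest pair is (1, -2) and (7, -2) with Euclidean distance 6.0. For 5 points, brute-force pairwise comparison is shown above. For large n, the divide-and-conquer algorithm (sort by x, recurse on halves, check the dividing strip) achieves O(n log n).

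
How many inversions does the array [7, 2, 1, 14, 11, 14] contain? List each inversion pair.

Finding inversions in [7, 2, 1, 14, 11, 14]:

(0, 1): arr[0]=7 > arr[1]=2
(0, 2): arr[0]=7 > arr[2]=1
(1, 2): arr[1]=2 > arr[2]=1
(3, 4): arr[3]=14 > arr[4]=11

Total inversions: 4

The array has 4 inversion(s): (0,1), (0,2), (1,2), (3,4). Each pair (i,j) satisfies i < j and arr[i] > arr[j].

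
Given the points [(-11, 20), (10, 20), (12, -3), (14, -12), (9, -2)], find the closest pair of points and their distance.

Computing all pairwise distances among 5 points:

d((-11, 20), (10, 20)) = 21.0
d((-11, 20), (12, -3)) = 32.5269
d((-11, 20), (14, -12)) = 40.6079
d((-11, 20), (9, -2)) = 29.7321
d((10, 20), (12, -3)) = 23.0868
d((10, 20), (14, -12)) = 32.249
d((10, 20), (9, -2)) = 22.0227
d((12, -3), (14, -12)) = 9.2195
d((12, -3), (9, -2)) = 3.1623 <-- minimum
d((14, -12), (9, -2)) = 11.1803

Closest pair: (12, -3) and (9, -2) with distance 3.1623

The closest pair is (12, -3) and (9, -2) with Euclidean distance 3.1623. For 5 points, brute-force pairwise comparison is shown above. For large n, the divide-and-conquer algorithm (sort by x, recurse on halves, check the dividing strip) achieves O(n log n).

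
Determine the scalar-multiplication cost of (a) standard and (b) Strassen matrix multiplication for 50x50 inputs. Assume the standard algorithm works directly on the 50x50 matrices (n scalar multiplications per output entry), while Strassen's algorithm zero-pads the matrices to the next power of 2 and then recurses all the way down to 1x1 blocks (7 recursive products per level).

Matrix multiplication for 50x50 matrices:

Strassen's algorithm requires power-of-2 dimensions. Pad 50x50 to 64x64 (next power of 2).

Standard algorithm: 50^3 = 125000 multiplications
Strassen's algorithm: 7^(log2(64)) = 7^6 = 117649 multiplications
Savings: 125000 - 117649 = 7351 multiplications

Standard: 125000 multiplications (50^3). Strassen: 117649 multiplications (7^6, after padding to 64x64). Strassen reduces 8 recursive multiplications to 7 at each level.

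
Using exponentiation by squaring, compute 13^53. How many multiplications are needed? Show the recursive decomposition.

Computing 13^53 by squaring (build up from 13^1; each line after the first costs one multiplication):

13^1 = 13
13^2 = (13^1)^2 = 13^2 = 169
13^3 = 13 * 13^2 = 13 * 169 = 2197
13^6 = (13^3)^2 = 2197^2 = 4826809
13^12 = (13^6)^2 = 4826809^2 = 23298085122481
13^13 = 13 * 13^12 = 13 * 23298085122481 = 302875106592253
13^26 = (13^13)^2 = 302875106592253^2 = 91733330193268616658399616009
13^52 = (13^26)^2 = 91733330193268616658399616009^2 = 8415003868347247618489696679505181495471801448798649088081
13^53 = 13 * 13^52 = 13 * 8415003868347247618489696679505181495471801448798649088081 = 109395050288514219040366056833567359441133418834382438145053

Result: 109395050288514219040366056833567359441133418834382438145053
Multiplications needed: 8 (8 lines after 13^1)

13^53 = 109395050288514219040366056833567359441133418834382438145053. Using exponentiation by squaring, this requires 8 multiplications. The key idea: if the exponent is even, square the half-power; if odd, multiply by the base once.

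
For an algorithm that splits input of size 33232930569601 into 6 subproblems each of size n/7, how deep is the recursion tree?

For divide and conquer with division factor 7:

Problem sizes at each level:
Level 0: 33232930569601
Level 1: 4747561509943
Level 2: 678223072849
Level 3: 96889010407
Level 4: 13841287201
Level 5: 1977326743
Level 6: 282475249
Level 7: 40353607
Level 8: 5764801
Level 9: 823543
Level 10: 117649
Level 11: 16807
Level 12: 2401
Level 13: 343
Level 14: 49
Level 15: 7
Level 16: 1

The root is level 0 and the size-1 base case is level 16 (the tree spans levels 0 through 16, i.e. 17 levels counting the root), so the depth is the number of divisions: log_7(33232930569601) = 16

The recursion tree depth is log_7(33232930569601) = 16. At each level, the problem size is divided by 7, so it takes 16 divisions to reduce to a base case of size 1. The algorithm makes 6 recursive calls at each level.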